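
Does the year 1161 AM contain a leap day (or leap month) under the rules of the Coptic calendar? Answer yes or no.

1161 mod 4 = 1; in the Coptic calendar a year is leap when year mod 4 = 3, so it is a common year.

no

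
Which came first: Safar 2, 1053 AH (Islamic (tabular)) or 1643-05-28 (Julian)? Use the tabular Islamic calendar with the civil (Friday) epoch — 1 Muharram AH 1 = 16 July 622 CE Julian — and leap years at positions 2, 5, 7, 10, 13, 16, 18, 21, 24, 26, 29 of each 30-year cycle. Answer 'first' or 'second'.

first

The two dates have Julian Day Numbers 2321265 and 2321311 respectively.
Since 2321265 < 2321311, the first date comes first.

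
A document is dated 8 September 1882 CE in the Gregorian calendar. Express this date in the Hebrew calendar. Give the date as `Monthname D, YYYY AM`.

Elul 24, 5642 AM

Both dates share Julian Day Number 2408697; in the Hebrew calendar that is 24 Elul 5642 AM.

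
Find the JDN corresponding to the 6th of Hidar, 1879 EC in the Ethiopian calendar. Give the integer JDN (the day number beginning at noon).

In the Gregorian calendar the same day is 14 November 1886.
JDN 2299161 is 15 October 1582 CE (Gregorian); the target day is +111064 days from there, so JDN = 2410225.

2410225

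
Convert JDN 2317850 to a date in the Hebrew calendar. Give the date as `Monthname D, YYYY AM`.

The Gregorian equivalent of JDN 2317850 is 15 December 1633.
In the Hebrew calendar that day is Tevet 14, 5394 AM.

Tevet 14, 5394 AM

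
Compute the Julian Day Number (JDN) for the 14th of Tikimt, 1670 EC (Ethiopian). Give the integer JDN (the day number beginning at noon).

2333866

Equivalently 21 October 1677 (Gregorian).
JDN 2451545 is 1 January 2000 CE (Gregorian); the target day is −117679 days from there, so JDN = 2333866.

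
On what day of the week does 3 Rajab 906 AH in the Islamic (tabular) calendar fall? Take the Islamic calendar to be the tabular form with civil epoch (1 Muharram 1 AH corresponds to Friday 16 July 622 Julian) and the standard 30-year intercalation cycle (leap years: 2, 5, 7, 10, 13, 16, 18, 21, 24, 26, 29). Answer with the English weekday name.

Equivalently 2 February 1501 Gregorian, JDN 2269321.
2269321 ≡ 5 (mod 7); counting from Monday = 0 gives Saturday.

Saturday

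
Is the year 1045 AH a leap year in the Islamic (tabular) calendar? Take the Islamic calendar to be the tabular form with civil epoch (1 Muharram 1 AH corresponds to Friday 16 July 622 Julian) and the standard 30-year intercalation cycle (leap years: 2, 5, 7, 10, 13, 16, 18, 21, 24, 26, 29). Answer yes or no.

Year 1045 AH is year 25 of its 30-year cycle; leap positions are 2, 5, 7, 10, 13, 16, 18, 21, 24, 26, 29, so it is a common year (354 days).

no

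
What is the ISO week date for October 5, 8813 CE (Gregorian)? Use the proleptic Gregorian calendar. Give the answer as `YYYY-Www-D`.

The weekday is Saturday (ISO weekday 6).
That Saturday belongs to ISO week 40 of ISO year 8813.

8813-W40-6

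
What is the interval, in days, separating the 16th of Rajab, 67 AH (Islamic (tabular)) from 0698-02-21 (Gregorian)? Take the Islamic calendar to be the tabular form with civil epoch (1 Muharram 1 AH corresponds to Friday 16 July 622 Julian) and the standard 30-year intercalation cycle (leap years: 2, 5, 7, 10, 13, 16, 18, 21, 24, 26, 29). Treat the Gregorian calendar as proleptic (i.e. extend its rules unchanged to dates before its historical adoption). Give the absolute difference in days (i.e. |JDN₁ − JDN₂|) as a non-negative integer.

First date → JDN 1972020; second date → JDN 1976051.
The interval is |1972020 − 1976051| = 4031 days.

4031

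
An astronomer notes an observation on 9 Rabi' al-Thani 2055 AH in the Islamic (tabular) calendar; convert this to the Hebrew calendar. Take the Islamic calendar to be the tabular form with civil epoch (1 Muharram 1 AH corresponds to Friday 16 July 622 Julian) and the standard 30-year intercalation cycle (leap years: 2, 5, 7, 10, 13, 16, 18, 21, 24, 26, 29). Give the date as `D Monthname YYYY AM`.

Julian Day Number of the source date = 2676406.
Converting JDN 2676406 to the Hebrew calendar gives 9 Elul 6375 AM.

9 Elul 6375 AM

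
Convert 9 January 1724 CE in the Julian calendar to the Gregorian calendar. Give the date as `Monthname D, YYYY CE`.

For dates in this range the Gregorian date is 11 days ahead of the Julian.
9 January 1724 Julian + 11 days → 20 January 1724 Gregorian.

January 20, 1724 CE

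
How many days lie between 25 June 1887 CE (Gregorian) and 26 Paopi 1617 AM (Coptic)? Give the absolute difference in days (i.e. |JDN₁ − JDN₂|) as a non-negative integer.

JDN of the first date = 2410448.
JDN of the second date = 2415329.
|2415329 − 2410448| = 4881.

4881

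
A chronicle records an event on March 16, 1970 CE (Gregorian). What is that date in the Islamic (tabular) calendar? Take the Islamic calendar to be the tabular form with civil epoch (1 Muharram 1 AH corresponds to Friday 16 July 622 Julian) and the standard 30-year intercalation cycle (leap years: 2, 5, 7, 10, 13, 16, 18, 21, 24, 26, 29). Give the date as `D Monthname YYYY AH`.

8 Muharram 1390 AH

Julian Day Number of the source date = 2440662.
Converting JDN 2440662 to the tabular Islamic calendar gives 8 Muharram 1390 AH.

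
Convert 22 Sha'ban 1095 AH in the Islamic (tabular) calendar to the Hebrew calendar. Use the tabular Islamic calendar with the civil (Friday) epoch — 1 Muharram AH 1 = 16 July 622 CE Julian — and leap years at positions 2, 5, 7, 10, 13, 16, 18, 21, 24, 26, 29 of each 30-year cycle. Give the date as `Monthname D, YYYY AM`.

Av 24, 5444 AM

Julian Day Number of the source date = 2336345.
Converting JDN 2336345 to the Hebrew calendar gives 24 Av 5444 AM.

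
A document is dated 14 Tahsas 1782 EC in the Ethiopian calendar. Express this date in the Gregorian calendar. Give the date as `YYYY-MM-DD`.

Both dates share Julian Day Number 2374834; in the Gregorian calendar that is 21 December 1789 CE.

1789-12-21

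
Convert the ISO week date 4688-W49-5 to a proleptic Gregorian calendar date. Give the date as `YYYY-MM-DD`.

ISO week 1 of 4688 is the week containing the first Thursday of 4688.
Week 49, day 5 (Friday) lands on 4688-12-07.

4688-12-07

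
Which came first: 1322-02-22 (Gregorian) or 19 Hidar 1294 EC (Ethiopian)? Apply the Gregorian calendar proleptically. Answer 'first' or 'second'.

second

First date → JDN 2203963; second date → JDN 2196567.
JDN 2196567 < JDN 2203963, so the second date is earlier.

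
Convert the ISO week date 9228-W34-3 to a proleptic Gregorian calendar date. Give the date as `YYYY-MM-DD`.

ISO week 1 of 9228 is the week containing the first Thursday of 9228.
Week 34, day 3 (Wednesday) lands on 9228-08-23.

9228-08-23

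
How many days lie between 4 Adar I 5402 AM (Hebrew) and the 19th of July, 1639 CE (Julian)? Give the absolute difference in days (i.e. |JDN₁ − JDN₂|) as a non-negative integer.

First date → JDN 2320823; second date → JDN 2319902.
The interval is |2320823 − 2319902| = 921 days.

921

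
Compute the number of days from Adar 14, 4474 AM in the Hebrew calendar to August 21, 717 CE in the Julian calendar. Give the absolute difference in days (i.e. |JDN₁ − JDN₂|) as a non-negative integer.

1264

JDN of the first date = 1981911.
JDN of the second date = 1983175.
|1983175 − 1981911| = 1264.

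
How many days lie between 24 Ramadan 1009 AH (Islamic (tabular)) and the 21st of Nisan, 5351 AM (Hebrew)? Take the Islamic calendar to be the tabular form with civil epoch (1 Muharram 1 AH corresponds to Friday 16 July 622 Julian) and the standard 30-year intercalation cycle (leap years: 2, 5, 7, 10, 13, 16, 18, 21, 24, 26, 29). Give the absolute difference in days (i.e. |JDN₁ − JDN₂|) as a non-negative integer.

JDN of the first date = 2305901.
JDN of the second date = 2302265.
|2302265 − 2305901| = 3636.

3636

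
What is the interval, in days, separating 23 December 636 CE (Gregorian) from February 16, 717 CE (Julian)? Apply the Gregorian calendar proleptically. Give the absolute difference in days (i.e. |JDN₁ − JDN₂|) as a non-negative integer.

29278

First date → JDN 1953711; second date → JDN 1982989.
The interval is |1953711 − 1982989| = 29278 days.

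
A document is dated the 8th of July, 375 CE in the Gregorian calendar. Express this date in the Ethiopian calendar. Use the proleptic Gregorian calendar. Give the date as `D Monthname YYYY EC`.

Julian Day Number of the source date = 1858214.
Converting JDN 1858214 to the Ethiopian calendar gives 13 Hamle 367 EC.

13 Hamle 367 EC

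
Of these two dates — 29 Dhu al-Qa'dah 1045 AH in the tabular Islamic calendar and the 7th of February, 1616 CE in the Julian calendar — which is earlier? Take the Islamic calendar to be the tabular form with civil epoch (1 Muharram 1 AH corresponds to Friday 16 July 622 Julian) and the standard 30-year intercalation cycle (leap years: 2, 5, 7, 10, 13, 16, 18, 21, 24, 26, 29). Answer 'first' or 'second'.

second

Converting both to JDN: 2318722 vs 2311339; the smaller is the second.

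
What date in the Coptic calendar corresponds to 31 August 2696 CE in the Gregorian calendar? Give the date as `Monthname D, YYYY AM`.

Both dates share Julian Day Number 2705997; in the Coptic calendar that is 20 Mesori 2412 AM.

Mesori 20, 2412 AM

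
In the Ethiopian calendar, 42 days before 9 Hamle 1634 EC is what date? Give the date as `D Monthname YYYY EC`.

The starting date is JDN 2320982; 2320982 − 42 = 2320940.
JDN 2320940 corresponds to 27 Ginbot 1634 EC.

27 Ginbot 1634 EC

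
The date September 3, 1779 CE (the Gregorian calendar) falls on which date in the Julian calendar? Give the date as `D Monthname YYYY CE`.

For dates in this range the Gregorian date is 11 days ahead of the Julian.
3 September 1779 Gregorian − 11 days → 23 August 1779 Julian.

23 August 1779 CE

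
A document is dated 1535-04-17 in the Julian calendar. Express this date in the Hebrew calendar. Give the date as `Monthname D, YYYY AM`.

Both dates share Julian Day Number 2281823; in the Hebrew calendar that is 13 Iyar 5295 AM.

Iyar 13, 5295 AM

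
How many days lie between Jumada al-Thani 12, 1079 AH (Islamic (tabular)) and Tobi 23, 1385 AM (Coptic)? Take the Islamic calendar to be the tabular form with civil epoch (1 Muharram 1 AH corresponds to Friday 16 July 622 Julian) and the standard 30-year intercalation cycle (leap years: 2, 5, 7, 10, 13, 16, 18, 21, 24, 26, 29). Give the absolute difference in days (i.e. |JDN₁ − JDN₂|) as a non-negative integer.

First date → JDN 2330606; second date → JDN 2330678.
The interval is |2330606 − 2330678| = 72 days.

72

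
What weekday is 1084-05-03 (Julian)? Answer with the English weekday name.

This is JDN 2117112 (9 May 1084 Gregorian).
2117112 ≡ 4 (mod 7); counting from Monday = 0 gives Friday.

Friday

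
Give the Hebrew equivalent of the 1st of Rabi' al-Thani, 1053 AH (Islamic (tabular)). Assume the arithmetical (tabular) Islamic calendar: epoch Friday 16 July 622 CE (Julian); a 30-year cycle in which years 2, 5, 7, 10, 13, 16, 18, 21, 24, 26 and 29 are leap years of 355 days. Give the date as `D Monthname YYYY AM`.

Both dates share Julian Day Number 2321323; in the Hebrew calendar that is 2 Tammuz 5403 AM.

2 Tammuz 5403 AM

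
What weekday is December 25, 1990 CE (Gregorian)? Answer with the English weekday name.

Tuesday

2448251 ≡ 1 (mod 7); counting from Monday = 0 gives Tuesday.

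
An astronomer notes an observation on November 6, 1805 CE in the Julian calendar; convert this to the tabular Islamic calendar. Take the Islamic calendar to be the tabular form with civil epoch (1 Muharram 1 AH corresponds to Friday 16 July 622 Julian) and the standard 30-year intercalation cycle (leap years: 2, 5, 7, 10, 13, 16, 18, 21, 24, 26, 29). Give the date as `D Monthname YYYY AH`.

25 Sha'ban 1220 AH

The source date corresponds to 18 November 1805 in the Gregorian calendar (JDN 2380644).
That day falls on 25 Sha'ban 1220 AH in the tabular Islamic calendar.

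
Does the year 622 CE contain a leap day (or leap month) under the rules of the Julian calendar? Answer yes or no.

no

622 mod 4 = 2, so it is a common year in the Julian calendar.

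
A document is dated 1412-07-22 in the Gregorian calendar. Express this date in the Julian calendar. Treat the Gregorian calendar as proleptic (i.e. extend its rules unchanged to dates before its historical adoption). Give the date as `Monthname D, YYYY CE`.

July 13, 1412 CE

At this point the Julian calendar is 9 days behind the Gregorian.
22 July 1412 Gregorian − 9 days → 13 July 1412 Julian.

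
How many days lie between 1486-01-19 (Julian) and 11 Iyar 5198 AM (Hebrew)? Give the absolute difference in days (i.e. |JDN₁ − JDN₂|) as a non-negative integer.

First date → JDN 2263838; second date → JDN 2246413.
The interval is |2263838 − 2246413| = 17425 days.

17425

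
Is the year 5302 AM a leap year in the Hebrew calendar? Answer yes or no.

Hebrew year 5302 is year 1 of its 19-year Metonic cycle; leap years are at positions 3, 6, 8, 11, 14, 17, 19, so it is a common year (12 months).

no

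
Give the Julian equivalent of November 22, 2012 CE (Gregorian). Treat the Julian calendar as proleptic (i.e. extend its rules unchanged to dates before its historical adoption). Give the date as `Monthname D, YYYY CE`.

At this point the Julian calendar is 13 days behind the Gregorian.
22 November 2012 Gregorian − 13 days → 9 November 2012 Julian.

November 9, 2012 CE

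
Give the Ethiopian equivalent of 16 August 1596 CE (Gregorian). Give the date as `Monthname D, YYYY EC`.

Nehase 13, 1588 EC

Julian Day Number of the source date = 2304215.
Converting JDN 2304215 to the Ethiopian calendar gives 13 Nehase 1588 EC.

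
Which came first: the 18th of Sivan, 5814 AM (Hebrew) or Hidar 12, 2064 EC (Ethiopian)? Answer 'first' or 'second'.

Converting both to JDN: 2471443 vs 2477803; the smaller is the first.

first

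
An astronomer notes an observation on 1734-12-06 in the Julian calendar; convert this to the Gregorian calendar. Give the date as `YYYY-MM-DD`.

1734-12-17

The Julian–Gregorian offset here is 11 days (Julian trailing).
6 December 1734 Julian + 11 days → 17 December 1734 Gregorian.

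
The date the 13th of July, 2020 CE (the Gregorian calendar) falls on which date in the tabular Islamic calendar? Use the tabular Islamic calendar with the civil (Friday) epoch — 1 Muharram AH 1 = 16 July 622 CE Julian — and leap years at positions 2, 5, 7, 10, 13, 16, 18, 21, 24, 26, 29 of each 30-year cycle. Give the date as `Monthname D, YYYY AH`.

Julian Day Number of the source date = 2459044.
Converting JDN 2459044 to the tabular Islamic calendar gives 22 Dhu al-Qa'dah 1441 AH.

Dhu al-Qa'dah 22, 1441 AH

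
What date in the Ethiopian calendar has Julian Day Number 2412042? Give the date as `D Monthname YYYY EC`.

26 Tikimt 1884 EC

JDN 2412042 is 5 November 1891 in the Gregorian calendar.
In the Ethiopian calendar that day is 26 Tikimt 1884 EC.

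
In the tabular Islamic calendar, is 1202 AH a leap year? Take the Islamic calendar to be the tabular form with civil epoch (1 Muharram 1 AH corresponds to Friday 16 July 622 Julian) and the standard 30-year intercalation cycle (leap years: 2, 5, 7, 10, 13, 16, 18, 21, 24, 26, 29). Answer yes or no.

yes

Year 1202 AH is year 2 of its 30-year cycle; leap positions are 2, 5, 7, 10, 13, 16, 18, 21, 24, 26, 29, so it is a leap year (355 days).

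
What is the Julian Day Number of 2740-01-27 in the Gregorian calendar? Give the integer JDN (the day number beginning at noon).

JDN 2400001 is 17 November 1858 CE (Gregorian), MJD 0; the target day is +321849 days from there, so JDN = 2721850.

2721850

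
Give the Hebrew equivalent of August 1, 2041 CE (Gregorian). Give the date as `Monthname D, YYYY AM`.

Both dates share Julian Day Number 2466733; in the Hebrew calendar that is 4 Av 5801 AM.

Av 4, 5801 AM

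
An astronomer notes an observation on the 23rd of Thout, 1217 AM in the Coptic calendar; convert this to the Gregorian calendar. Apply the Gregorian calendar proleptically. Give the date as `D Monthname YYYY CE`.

30 September 1500 CE

Julian Day Number of the source date = 2269196.
Converting JDN 2269196 to the Gregorian calendar gives 30 September 1500 CE.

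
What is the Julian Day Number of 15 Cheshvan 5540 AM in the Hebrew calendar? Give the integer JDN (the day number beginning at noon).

Equivalently 25 October 1779 (Gregorian).
JDN 2400001 is 17 November 1858 CE (Gregorian), MJD 0; the target day is −28877 days from there, so JDN = 2371124.

2371124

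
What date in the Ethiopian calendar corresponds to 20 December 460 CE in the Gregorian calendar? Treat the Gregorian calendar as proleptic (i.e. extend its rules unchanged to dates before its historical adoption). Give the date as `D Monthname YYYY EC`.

23 Tahsas 453 EC

Both dates share Julian Day Number 1889426; in the Ethiopian calendar that is 23 Tahsas 453 EC.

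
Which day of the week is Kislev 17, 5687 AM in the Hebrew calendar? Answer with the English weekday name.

Tuesday

Equivalently 23 November 1926 Gregorian, JDN 2424843.
Since JDN mod 7 = 1 (0 = Monday), the day is Tuesday.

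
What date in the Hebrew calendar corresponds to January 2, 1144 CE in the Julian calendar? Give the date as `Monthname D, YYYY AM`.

Tevet 24, 4904 AM

Julian Day Number of the source date = 2138905.
Converting JDN 2138905 to the Hebrew calendar gives 24 Tevet 4904 AM.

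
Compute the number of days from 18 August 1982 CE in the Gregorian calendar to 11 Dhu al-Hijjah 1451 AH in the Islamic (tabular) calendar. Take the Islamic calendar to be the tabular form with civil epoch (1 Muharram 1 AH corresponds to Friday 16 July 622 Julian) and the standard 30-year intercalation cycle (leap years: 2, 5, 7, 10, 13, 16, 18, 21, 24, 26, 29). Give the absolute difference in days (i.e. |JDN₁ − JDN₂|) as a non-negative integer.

17407

First date → JDN 2445200; second date → JDN 2462607.
The interval is |2445200 − 2462607| = 17407 days.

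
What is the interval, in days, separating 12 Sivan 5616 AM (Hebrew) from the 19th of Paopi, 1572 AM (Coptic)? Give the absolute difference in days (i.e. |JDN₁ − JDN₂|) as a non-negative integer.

230

JDN of the first date = 2399116.
JDN of the second date = 2398886.
|2398886 − 2399116| = 230.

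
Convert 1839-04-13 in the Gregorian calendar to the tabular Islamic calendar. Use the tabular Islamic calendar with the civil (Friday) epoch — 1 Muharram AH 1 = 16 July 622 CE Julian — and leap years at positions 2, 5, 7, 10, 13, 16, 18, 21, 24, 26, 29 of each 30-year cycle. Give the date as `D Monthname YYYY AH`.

28 Muharram 1255 AH

Both dates share Julian Day Number 2392843; in the tabular Islamic calendar that is 28 Muharram 1255 AH.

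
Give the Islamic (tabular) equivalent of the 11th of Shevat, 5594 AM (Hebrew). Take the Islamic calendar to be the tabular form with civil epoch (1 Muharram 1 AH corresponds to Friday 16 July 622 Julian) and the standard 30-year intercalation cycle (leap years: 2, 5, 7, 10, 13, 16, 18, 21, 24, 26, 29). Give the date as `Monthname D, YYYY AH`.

Ramadan 10, 1249 AH

The source date corresponds to 21 January 1834 in the Gregorian calendar (JDN 2390935).
That day falls on 10 Ramadan 1249 AH in the tabular Islamic calendar.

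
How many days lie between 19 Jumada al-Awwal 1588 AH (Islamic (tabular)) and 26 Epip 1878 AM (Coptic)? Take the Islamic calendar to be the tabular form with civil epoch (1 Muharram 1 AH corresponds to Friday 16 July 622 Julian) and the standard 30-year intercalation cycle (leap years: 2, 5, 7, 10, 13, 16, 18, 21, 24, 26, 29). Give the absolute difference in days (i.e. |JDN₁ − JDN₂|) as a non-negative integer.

27

First date → JDN 2510956; second date → JDN 2510929.
The interval is |2510956 − 2510929| = 27 days.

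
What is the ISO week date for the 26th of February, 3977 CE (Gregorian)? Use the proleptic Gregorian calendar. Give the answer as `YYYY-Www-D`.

The weekday is Saturday (ISO weekday 6).
That Saturday belongs to ISO week 8 of ISO year 3977.

3977-W08-6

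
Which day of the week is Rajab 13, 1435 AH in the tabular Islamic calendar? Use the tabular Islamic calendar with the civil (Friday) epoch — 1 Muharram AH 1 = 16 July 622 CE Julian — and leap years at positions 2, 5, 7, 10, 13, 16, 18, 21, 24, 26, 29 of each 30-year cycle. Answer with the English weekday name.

This is JDN 2456791 (13 May 2014 Gregorian).
Since JDN mod 7 = 1 (0 = Monday), the day is Tuesday.

Tuesday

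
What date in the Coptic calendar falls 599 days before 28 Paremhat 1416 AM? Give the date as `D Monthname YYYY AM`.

10 Mesori 1414 AM

The starting date is JDN 2342066; 2342066 − 599 = 2341467.
JDN 2341467 corresponds to 10 Mesori 1414 AM.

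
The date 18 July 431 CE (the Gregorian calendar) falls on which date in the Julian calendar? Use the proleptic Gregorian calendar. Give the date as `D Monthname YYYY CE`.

17 July 431 CE

The Julian–Gregorian offset here is 1 day (Julian trailing).
18 July 431 Gregorian − 1 day → 17 July 431 Julian.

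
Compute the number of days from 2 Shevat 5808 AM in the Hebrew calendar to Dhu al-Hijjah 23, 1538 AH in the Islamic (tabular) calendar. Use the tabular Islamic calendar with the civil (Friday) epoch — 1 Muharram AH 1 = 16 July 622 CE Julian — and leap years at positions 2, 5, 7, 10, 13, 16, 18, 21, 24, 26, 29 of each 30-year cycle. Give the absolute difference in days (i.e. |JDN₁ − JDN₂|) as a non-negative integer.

24356

First date → JDN 2469093; second date → JDN 2493449.
The interval is |2469093 − 2493449| = 24356 days.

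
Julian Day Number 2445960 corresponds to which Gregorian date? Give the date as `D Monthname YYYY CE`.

Counting from JDN 2299161 = 15 Oct 1582 gives an offset of 146799 days.

16 September 1984 CE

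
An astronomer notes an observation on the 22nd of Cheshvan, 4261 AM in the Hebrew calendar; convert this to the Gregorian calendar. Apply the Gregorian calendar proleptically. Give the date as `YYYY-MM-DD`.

0500-11-01

Julian Day Number of the source date = 1903986.
Converting JDN 1903986 to the Gregorian calendar gives 1 November 500 CE.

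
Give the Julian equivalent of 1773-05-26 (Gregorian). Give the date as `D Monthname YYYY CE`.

15 May 1773 CE

For dates in this range the Gregorian date is 11 days ahead of the Julian.
26 May 1773 Gregorian − 11 days → 15 May 1773 Julian.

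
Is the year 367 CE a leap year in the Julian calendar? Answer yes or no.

367 mod 4 = 3, so it is a common year in the Julian calendar.

no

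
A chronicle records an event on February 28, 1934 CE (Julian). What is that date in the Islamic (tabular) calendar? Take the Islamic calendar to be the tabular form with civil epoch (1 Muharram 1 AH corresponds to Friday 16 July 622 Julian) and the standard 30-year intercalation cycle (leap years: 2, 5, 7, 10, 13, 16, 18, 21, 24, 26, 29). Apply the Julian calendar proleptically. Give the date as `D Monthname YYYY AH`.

Both dates share Julian Day Number 2427510; in the tabular Islamic calendar that is 27 Dhu al-Qa'dah 1352 AH.

27 Dhu al-Qa'dah 1352 AH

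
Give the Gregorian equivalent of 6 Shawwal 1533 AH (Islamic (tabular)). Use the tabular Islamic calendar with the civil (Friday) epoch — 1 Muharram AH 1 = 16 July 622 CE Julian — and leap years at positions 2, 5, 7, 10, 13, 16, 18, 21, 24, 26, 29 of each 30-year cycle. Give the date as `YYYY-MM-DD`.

Julian Day Number of the source date = 2491601.
Converting JDN 2491601 to the Gregorian calendar gives 2 September 2109 CE.

2109-09-02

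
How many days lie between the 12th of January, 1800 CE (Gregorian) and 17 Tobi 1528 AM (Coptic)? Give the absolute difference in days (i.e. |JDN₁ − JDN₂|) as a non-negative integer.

4395

First date → JDN 2378508; second date → JDN 2382903.
The interval is |2378508 − 2382903| = 4395 days.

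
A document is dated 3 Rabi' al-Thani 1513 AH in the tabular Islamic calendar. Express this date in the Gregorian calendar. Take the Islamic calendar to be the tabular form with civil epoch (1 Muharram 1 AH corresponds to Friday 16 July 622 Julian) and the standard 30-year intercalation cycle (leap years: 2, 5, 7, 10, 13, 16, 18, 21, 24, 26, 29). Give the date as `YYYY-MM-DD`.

2089-10-08

Both dates share Julian Day Number 2484333; in the Gregorian calendar that is 8 October 2089 CE.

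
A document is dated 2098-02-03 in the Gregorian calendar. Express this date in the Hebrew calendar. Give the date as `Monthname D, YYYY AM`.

Both dates share Julian Day Number 2487373; in the Hebrew calendar that is 1 Adar I 5858 AM.

Adar I 1, 5858 AM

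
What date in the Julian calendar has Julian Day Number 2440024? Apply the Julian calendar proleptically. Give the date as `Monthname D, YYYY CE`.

The Gregorian equivalent of JDN 2440024 is 16 June 1968.
In the Julian calendar that day is June 3, 1968 CE.

June 3, 1968 CE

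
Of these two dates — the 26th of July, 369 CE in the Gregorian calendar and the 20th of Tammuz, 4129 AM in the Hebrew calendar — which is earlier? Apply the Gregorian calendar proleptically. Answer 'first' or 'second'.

second

First date → JDN 1856041; second date → JDN 1856028.
JDN 1856028 < JDN 1856041, so the second date is earlier.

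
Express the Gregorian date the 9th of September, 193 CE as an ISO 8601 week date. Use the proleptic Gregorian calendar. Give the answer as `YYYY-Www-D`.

The weekday is Monday (ISO weekday 1).
That Monday belongs to ISO week 37 of ISO year 193.

0193-W37-1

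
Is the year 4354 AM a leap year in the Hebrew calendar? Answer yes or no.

yes

Hebrew year 4354 is year 3 of its 19-year Metonic cycle; leap years are at positions 3, 6, 8, 11, 14, 17, 19, so it is a leap year (13 months).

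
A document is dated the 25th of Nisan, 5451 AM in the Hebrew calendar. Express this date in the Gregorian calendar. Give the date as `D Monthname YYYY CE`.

Both dates share Julian Day Number 2338799; in the Gregorian calendar that is 24 April 1691 CE.

24 April 1691 CE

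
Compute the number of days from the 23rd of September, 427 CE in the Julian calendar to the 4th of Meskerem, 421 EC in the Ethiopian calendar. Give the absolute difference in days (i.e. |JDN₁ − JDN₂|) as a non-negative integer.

344

JDN of the first date = 1877285.
JDN of the second date = 1877629.
|1877629 − 1877285| = 344.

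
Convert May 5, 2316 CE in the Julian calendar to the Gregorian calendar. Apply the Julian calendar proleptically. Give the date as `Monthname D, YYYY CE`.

May 21, 2316 CE

The Julian–Gregorian offset here is 16 days (Julian trailing).
5 May 2316 Julian + 16 days → 21 May 2316 Gregorian.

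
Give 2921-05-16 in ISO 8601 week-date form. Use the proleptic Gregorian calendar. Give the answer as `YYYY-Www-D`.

2921-W20-5

The weekday is Friday (ISO weekday 5).
That Friday belongs to ISO week 20 of ISO year 2921.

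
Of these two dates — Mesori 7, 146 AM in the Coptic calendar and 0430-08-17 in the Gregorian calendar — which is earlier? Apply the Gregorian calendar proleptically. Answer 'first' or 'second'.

first

First date → JDN 1878327; second date → JDN 1878343.
JDN 1878327 < JDN 1878343, so the first date is earlier.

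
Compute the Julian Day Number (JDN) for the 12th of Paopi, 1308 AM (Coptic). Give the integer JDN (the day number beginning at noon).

Equivalently 20 October 1591 (Gregorian).
JDN 2400001 is 17 November 1858 CE (Gregorian), MJD 0; the target day is −97548 days from there, so JDN = 2302453.

2302453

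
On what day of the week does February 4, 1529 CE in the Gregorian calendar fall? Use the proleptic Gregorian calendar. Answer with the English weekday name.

Monday

Since JDN mod 7 = 0 (0 = Monday), the day is Monday.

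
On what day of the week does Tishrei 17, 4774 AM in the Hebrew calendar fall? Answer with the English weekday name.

In the proleptic Gregorian calendar this is 30 September 1013 (JDN 2091323).
Since JDN mod 7 = 3 (0 = Monday), the day is Thursday.

Thursday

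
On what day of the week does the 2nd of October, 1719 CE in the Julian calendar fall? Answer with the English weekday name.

Friday

This is JDN 2349197 (13 October 1719 Gregorian).
2349197 ≡ 4 (mod 7); counting from Monday = 0 gives Friday.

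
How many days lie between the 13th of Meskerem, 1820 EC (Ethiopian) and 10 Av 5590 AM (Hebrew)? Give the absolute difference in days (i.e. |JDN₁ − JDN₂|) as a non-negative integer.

1041

JDN of the first date = 2388623.
JDN of the second date = 2389664.
|2389664 − 2388623| = 1041.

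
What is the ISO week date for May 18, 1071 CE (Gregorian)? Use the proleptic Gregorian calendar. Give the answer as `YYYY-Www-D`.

1071-W20-4

The weekday is Thursday (ISO weekday 4).
That Thursday belongs to ISO week 20 of ISO year 1071.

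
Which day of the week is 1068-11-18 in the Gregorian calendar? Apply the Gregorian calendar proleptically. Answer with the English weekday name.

Since JDN mod 7 = 2 (0 = Monday), the day is Wednesday.

Wednesday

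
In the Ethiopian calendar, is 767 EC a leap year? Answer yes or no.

767 mod 4 = 3; in the Ethiopian calendar a year is leap when year mod 4 = 3, so it is a leap year.

yes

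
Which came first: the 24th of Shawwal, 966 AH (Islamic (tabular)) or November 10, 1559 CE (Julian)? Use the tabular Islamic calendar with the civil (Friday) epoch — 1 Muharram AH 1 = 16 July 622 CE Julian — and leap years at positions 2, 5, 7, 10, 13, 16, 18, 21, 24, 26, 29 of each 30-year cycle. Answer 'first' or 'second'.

first

First date → JDN 2290693; second date → JDN 2290796.
JDN 2290693 < JDN 2290796, so the first date is earlier.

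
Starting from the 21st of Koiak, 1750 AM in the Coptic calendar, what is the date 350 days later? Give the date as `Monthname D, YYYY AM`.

JDN of the 21st of Koiak, 1750 AM = 2463962.
2463962 + 350 = 2464312.
JDN 2464312 in the Coptic calendar is Koiak 6, 1751 AM.

Koiak 6, 1751 AM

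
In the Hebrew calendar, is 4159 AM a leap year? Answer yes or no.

yes

Hebrew year 4159 is year 17 of its 19-year Metonic cycle; leap years are at positions 3, 6, 8, 11, 14, 17, 19, so it is a leap year (13 months).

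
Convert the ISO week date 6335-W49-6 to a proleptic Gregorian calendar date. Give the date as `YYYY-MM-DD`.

ISO week 1 of 6335 is the week containing the first Thursday of 6335.
Week 49, day 6 (Saturday) lands on 6335-12-07.

6335-12-07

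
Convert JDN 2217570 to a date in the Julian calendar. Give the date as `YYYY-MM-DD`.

1359-05-18

The proleptic Gregorian equivalent of JDN 2217570 is 26 May 1359.
In the Julian calendar that day is 1359-05-18.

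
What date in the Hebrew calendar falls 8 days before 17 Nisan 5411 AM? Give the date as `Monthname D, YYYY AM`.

JDN of 17 Nisan 5411 AM = 2324173.
2324173 − 8 = 2324165.
JDN 2324165 in the Hebrew calendar is Nisan 9, 5411 AM.

Nisan 9, 5411 AM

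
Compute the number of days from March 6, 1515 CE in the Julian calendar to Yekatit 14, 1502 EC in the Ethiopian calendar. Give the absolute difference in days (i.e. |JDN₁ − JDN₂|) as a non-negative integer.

JDN of the first date = 2274476.
JDN of the second date = 2272624.
|2272624 − 2274476| = 1852.

1852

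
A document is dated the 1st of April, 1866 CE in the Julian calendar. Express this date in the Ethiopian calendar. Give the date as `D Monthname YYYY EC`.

6 Miyazya 1858 EC

Both dates share Julian Day Number 2402705; in the Ethiopian calendar that is 6 Miyazya 1858 EC.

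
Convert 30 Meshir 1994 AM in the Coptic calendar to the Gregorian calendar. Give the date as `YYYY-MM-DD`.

Julian Day Number of the source date = 2553152.
Converting JDN 2553152 to the Gregorian calendar gives 11 March 2278 CE.

2278-03-11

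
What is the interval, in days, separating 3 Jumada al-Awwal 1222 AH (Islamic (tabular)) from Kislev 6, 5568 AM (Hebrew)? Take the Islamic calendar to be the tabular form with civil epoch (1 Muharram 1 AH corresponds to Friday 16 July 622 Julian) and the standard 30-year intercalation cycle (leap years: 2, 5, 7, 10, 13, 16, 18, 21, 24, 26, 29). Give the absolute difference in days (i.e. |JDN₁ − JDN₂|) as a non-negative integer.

First date → JDN 2381242; second date → JDN 2381393.
The interval is |2381242 − 2381393| = 151 days.

151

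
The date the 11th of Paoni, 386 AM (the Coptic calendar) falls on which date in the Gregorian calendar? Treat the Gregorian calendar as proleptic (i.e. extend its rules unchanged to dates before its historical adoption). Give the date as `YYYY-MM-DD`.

0670-06-08

Both dates share Julian Day Number 1965931; in the Gregorian calendar that is 8 June 670 CE.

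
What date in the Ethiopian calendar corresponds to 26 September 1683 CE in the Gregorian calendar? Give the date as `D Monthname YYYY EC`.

18 Meskerem 1676 EC

Julian Day Number of the source date = 2336032.
Converting JDN 2336032 to the Ethiopian calendar gives 18 Meskerem 1676 EC.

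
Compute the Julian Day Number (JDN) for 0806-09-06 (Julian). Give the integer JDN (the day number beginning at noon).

Equivalently 10 September 806 (proleptic Gregorian).
JDN 2451545 is 1 January 2000 CE (Gregorian); the target day is −435847 days from there, so JDN = 2015698.

2015698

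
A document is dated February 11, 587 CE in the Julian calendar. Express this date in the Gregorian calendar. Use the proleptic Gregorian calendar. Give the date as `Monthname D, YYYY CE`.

At this point the Julian calendar is 2 days behind the Gregorian.
11 February 587 Julian + 2 days → 13 February 587 Gregorian.

February 13, 587 CE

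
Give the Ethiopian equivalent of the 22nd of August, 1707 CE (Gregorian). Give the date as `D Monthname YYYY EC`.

Julian Day Number of the source date = 2344762.
Converting JDN 2344762 to the Ethiopian calendar gives 18 Nehase 1699 EC.

18 Nehase 1699 EC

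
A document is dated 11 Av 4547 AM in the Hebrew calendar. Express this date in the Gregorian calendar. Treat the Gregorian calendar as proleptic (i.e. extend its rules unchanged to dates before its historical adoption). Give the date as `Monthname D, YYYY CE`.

August 3, 787 CE

Julian Day Number of the source date = 2008720.
Converting JDN 2008720 to the Gregorian calendar gives 3 August 787 CE.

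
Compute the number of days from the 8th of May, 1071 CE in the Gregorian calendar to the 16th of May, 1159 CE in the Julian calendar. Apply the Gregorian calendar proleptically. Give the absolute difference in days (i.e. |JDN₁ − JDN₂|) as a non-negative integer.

JDN of the first date = 2112362.
JDN of the second date = 2144518.
|2144518 − 2112362| = 32156.

32156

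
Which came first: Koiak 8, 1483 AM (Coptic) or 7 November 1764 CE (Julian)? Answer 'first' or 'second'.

The two dates have Julian Day Numbers 2366427 and 2365670 respectively.
Since 2365670 < 2366427, the second date comes first.

second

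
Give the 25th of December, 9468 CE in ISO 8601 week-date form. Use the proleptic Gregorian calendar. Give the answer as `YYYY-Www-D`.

The weekday is Friday (ISO weekday 5).
That Friday belongs to ISO week 52 of ISO year 9468.

9468-W52-5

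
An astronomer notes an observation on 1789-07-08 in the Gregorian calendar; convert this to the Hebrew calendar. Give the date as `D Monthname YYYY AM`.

14 Tammuz 5549 AM

Julian Day Number of the source date = 2374668.
Converting JDN 2374668 to the Hebrew calendar gives 14 Tammuz 5549 AM.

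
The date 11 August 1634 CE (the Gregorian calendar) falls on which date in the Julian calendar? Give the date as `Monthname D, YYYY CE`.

August 1, 1634 CE

At this point the Julian calendar is 10 days behind the Gregorian.
11 August 1634 Gregorian − 10 days → 1 August 1634 Julian.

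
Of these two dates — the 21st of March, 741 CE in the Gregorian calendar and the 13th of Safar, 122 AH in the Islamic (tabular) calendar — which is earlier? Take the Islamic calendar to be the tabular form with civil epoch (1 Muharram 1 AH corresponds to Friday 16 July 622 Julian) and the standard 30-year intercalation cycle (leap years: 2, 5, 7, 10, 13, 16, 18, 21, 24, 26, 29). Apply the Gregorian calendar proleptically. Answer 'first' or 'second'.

Converting both to JDN: 1991784 vs 1991360; the smaller is the second.

second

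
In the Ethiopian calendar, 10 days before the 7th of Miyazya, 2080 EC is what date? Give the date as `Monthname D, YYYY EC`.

Counting 10 days back from JDN 2483792 reaches JDN 2483782, which is Megabit 27, 2080 EC.

Megabit 27, 2080 EC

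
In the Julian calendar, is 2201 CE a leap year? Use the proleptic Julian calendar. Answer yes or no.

2201 mod 4 = 1, so it is a common year in the Julian calendar.

no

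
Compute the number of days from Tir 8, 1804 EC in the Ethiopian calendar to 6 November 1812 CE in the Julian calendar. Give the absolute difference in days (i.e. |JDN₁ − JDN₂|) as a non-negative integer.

JDN of the first date = 2382894.
JDN of the second date = 2383201.
|2383201 − 2382894| = 307.

307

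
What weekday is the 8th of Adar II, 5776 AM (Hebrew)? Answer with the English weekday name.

Friday

In the Gregorian calendar this is 18 March 2016 (JDN 2457466).
Since JDN mod 7 = 4 (0 = Monday), the day is Friday.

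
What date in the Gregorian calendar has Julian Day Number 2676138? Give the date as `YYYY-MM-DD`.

JDN 2451545 is 1 Jan 2000; 2676138 is +224593 days from there.

2614-12-01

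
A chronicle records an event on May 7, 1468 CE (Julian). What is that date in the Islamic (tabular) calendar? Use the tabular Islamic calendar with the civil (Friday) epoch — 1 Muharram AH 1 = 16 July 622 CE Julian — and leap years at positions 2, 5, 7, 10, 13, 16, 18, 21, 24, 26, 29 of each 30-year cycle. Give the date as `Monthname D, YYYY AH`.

Shawwal 14, 872 AH

The source date corresponds to 16 May 1468 in the proleptic Gregorian calendar (JDN 2257372).
That day falls on 14 Shawwal 872 AH in the tabular Islamic calendar.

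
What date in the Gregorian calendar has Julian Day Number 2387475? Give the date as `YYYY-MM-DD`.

1824-08-01

Counting from JDN 2299161 = 15 Oct 1582 gives an offset of 88314 days.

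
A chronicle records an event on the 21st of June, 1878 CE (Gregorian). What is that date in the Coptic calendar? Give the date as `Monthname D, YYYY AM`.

Paoni 15, 1594 AM

Both dates share Julian Day Number 2407157; in the Coptic calendar that is 15 Paoni 1594 AM.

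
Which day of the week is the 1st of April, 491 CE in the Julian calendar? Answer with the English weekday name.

Monday

Equivalently 2 April 491 Gregorian, JDN 1900486.
1900486 ≡ 0 (mod 7); counting from Monday = 0 gives Monday.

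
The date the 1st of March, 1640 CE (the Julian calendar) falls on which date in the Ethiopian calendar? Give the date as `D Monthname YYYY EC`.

5 Megabit 1632 EC

Both dates share Julian Day Number 2320128; in the Ethiopian calendar that is 5 Megabit 1632 EC.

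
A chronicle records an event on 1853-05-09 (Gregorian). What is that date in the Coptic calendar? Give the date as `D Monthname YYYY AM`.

2 Pashons 1569 AM

Both dates share Julian Day Number 2397983; in the Coptic calendar that is 2 Pashons 1569 AM.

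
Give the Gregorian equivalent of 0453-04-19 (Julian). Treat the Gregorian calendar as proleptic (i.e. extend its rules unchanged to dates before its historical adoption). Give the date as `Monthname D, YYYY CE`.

April 20, 453 CE

The Julian–Gregorian offset here is 1 day (Julian trailing).
19 April 453 Julian + 1 day → 20 April 453 Gregorian.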